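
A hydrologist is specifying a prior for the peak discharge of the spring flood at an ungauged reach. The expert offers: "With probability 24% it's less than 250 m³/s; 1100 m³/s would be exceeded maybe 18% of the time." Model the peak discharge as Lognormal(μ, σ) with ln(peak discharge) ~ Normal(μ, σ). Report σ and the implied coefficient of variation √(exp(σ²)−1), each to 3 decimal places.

If T ~ Lognormal(μ,σ) then ln T ~ Normal(μ,σ), so the p-quantile of ln T is μ + z_p·σ.
ln(250) = 5.521 and ln(1100) = 7.003; z_{0.24} = -0.7063, z_{0.82} = 0.9154.
σ = (7.003 − 5.521)/(0.9154 − (-0.7063)) = 0.914.
μ = 5.521 − (-0.7063)·0.914 = 6.167.
CV = √(exp(σ²)−1) = √(exp(0.8347)−1) = 1.142.

σ ≈ 0.914, CV ≈ 1.142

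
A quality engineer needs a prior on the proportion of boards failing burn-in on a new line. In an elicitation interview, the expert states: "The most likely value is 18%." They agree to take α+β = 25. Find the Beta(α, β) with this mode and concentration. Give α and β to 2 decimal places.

α = 5.14, β = 19.86

For α,β > 1 the Beta mode is (α−1)/(α+β−2). With α+β = 25, the mode is (α−1)/23.
Set (α−1)/23 = 0.18 → α = 1 + 0.18·23 = 5.14.
β = 25 − α = 19.86.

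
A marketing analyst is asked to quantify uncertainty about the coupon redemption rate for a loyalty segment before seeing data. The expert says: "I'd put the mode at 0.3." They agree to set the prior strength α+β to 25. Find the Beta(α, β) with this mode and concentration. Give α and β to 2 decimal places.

α = 7.90, β = 17.10

For α,β > 1 the Beta mode is (α−1)/(α+β−2). With α+β = 25, the mode is (α−1)/23.
Set (α−1)/23 = 0.3 → α = 1 + 0.3·23 = 7.90.
β = 25 − α = 17.10.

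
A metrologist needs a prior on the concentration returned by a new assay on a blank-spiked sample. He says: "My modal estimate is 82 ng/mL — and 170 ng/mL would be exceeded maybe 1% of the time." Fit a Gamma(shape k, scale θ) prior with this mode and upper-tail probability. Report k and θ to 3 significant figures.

k ≈ 10.2, θ ≈ 8.94

Gamma(k,θ) with k>1 has mode (k−1)θ, so θ = 82/(k−1).
Need P(X < 170) = 0.99 with θ tied to k this way. Start at k = 2, θ = 82: P(X<170) ≈ 0.613.
Too low — raise k to concentrate. Iterating converges to k ≈ 10.2.
Then θ = 82/(10.2−1) ≈ 8.94.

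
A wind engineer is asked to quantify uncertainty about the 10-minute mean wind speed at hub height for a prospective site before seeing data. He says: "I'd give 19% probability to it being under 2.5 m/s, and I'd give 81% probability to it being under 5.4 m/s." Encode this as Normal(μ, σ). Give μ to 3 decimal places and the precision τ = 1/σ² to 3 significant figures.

μ = 3.950, τ = 0.367

For Normal(μ,σ), the p-quantile is μ + z_p·σ. Here z_{0.19} = -0.8779, z_{0.81} = 0.8779.
So 2.5 = μ − 0.8779σ and 5.4 = μ + 0.8779σ.
Subtracting: σ = (5.4 − 2.5)/(0.8779 − (-0.8779)) = 1.652.
Then μ = 2.5 − (-0.8779)·1.652 = 3.950.
Precision τ = 1/σ² = 1/1.652² = 0.367.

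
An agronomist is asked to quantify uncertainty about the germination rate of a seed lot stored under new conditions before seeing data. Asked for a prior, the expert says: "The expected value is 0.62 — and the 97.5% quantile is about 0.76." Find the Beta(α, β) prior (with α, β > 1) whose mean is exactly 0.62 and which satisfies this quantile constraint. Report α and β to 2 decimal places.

α ≈ 25.57, β ≈ 15.67

With mean 0.62 fixed, write α = 0.62s, β = 0.38s where s = α+β.
Need P(θ < 0.76) = 0.975 under Beta(0.62s, 0.38s). Normal approximation: (q−m)/√(m(1−m)/s) ≈ z_{0.975} = 1.96, so s ≈ 0.62·0.38·(1.96)²/(0.76−0.62)² = 46.2.
At s = 46.2: P(θ<0.76) ≈ 0.981. Adjusting to match 0.975 gives s ≈ 41.24.
So α = 0.62·41.24 ≈ 25.57, β = 0.38·41.24 ≈ 15.67.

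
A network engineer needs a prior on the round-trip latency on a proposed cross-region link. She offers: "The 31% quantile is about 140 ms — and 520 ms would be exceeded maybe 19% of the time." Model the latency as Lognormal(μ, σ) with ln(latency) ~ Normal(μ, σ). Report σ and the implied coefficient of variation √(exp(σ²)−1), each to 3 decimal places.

If T ~ Lognormal(μ,σ) then ln T ~ Normal(μ,σ), so the p-quantile of ln T is μ + z_p·σ.
ln(140) = 4.942 and ln(520) = 6.254; z_{0.31} = -0.4959, z_{0.81} = 0.8779.
σ = (6.254 − 4.942)/(0.8779 − (-0.4959)) = 0.955.
μ = 4.942 − (-0.4959)·0.955 = 5.415.
CV = √(exp(σ²)−1) = √(exp(0.9124)−1) = 1.221.

σ ≈ 0.955, CV ≈ 1.221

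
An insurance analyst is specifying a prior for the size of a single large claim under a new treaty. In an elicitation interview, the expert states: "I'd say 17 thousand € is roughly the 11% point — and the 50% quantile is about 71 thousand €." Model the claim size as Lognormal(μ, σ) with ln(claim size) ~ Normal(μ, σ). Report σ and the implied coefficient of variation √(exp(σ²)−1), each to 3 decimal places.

σ ≈ 1.165, CV ≈ 1.700

If T ~ Lognormal(μ,σ) then ln T ~ Normal(μ,σ), so the p-quantile of ln T is μ + z_p·σ.
ln(17) = 2.833 and ln(71) = 4.263; z_{0.11} = -1.227, z_{0.5} = 0.
σ = (4.263 − 2.833)/(0 − (-1.227)) = 1.165.
μ = 2.833 − (-1.227)·1.165 = 4.263.
CV = √(exp(σ²)−1) = √(exp(1.3583)−1) = 1.700.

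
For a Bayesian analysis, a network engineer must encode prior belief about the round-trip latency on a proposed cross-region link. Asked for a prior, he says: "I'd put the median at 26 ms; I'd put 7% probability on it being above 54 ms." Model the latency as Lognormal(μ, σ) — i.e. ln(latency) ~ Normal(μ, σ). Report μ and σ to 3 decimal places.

If T ~ Lognormal(μ,σ) then ln T ~ Normal(μ,σ), so the p-quantile of ln T is μ + z_p·σ.
ln(26) = 3.258 and ln(54) = 3.989; z_{0.5} = 0, z_{0.93} = 1.476.
σ = (3.989 − 3.258)/(1.476 − (0)) = 0.495.
μ = 3.258 − (0)·0.495 = 3.258.

μ ≈ 3.258, σ ≈ 0.495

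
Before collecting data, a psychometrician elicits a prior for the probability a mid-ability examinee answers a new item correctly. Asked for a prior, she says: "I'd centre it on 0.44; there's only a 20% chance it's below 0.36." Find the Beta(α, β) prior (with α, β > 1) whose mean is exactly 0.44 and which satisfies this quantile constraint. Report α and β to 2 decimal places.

α ≈ 12.17, β ≈ 15.49

With mean 0.44 fixed, write α = 0.44s, β = 0.56s where s = α+β.
Need P(θ < 0.36) = 0.2 under Beta(0.44s, 0.56s). Normal approximation: (q−m)/√(m(1−m)/s) ≈ z_{0.2} = -0.842, so s ≈ 0.44·0.56·(-0.842)²/(0.36−0.44)² = 27.3.
At s = 27.3: P(θ<0.36) ≈ 0.202. Adjusting to match 0.2 gives s ≈ 27.66.
So α = 0.44·27.66 ≈ 12.17, β = 0.56·27.66 ≈ 15.49.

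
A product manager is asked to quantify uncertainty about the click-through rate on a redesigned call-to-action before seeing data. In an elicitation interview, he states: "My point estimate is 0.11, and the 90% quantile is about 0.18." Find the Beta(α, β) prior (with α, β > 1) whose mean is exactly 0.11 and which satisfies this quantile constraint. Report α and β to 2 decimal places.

α ≈ 3.92, β ≈ 31.68

With mean 0.11 fixed, write α = 0.11s, β = 0.89s where s = α+β.
Need P(θ < 0.18) = 0.9 under Beta(0.11s, 0.89s). Normal approximation: (q−m)/√(m(1−m)/s) ≈ z_{0.9} = 1.28, so s ≈ 0.11·0.89·(1.28)²/(0.18−0.11)² = 32.8.
At s = 32.8: P(θ<0.18) ≈ 0.893. Adjusting to match 0.9 gives s ≈ 35.60.
So α = 0.11·35.60 ≈ 3.92, β = 0.89·35.60 ≈ 31.68.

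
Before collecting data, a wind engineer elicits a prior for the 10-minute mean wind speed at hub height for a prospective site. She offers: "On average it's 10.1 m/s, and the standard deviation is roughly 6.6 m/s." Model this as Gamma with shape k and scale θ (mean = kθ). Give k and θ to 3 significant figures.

For Gamma(k, scale θ): mean = kθ, variance = kθ², so CV = 1/√k.
CV = SD/mean = 6.6/10.1 = 0.6535, hence k = 1/CV² = 2.34.
Then θ = mean/k = 10.1/2.34 = 4.31.

k ≈ 2.34, θ ≈ 4.31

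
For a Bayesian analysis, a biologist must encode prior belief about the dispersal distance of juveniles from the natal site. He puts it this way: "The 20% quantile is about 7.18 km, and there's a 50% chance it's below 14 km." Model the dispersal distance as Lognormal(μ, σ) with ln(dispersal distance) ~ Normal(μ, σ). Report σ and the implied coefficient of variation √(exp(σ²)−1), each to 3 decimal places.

If T ~ Lognormal(μ,σ) then ln T ~ Normal(μ,σ), so the p-quantile of ln T is μ + z_p·σ.
ln(7.18) = 1.971 and ln(14) = 2.639; z_{0.2} = -0.8416, z_{0.5} = 0.
σ = (2.639 − 1.971)/(0 − (-0.8416)) = 0.793.
μ = 1.971 − (-0.8416)·0.793 = 2.639.
CV = √(exp(σ²)−1) = √(exp(0.6295)−1) = 0.936.

σ ≈ 0.793, CV ≈ 0.936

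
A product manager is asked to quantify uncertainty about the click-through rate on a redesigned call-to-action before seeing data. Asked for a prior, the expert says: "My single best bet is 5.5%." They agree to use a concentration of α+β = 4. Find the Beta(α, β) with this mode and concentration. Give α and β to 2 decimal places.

For α,β > 1 the Beta mode is (α−1)/(α+β−2). With α+β = 4, the mode is (α−1)/2.
Set (α−1)/2 = 0.055 → α = 1 + 0.055·2 = 1.11.
β = 4 − α = 2.89.

α = 1.11, β = 2.89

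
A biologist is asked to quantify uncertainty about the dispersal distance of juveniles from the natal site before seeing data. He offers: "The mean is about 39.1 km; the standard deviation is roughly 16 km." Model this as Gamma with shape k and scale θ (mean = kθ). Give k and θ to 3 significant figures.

For Gamma(k, scale θ): mean = kθ, variance = kθ², so CV = 1/√k.
CV = SD/mean = 16/39.1 = 0.4092, hence k = 1/CV² = 5.97.
Then θ = mean/k = 39.1/5.97 = 6.55.

k ≈ 5.97, θ ≈ 6.55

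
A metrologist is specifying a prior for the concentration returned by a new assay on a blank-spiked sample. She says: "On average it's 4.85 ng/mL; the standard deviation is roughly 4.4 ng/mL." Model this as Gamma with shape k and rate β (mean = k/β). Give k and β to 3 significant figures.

For Gamma(k, rate β): mean = k/β, variance = k/β², so CV = 1/√k.
CV = SD/mean = 4.4/4.85 = 0.9072, hence k = 1/CV² = 1.22.
Then β = k/mean = 1.22/4.85 = 0.251.

k ≈ 1.22, β ≈ 0.251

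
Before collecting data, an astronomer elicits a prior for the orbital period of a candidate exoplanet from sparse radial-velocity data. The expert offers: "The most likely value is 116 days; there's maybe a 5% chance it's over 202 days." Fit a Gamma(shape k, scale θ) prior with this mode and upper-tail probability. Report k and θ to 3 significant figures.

k ≈ 10.1, θ ≈ 12.8

Gamma(k,θ) with k>1 has mode (k−1)θ, so θ = 116/(k−1).
Need P(X < 202) = 0.95 with θ tied to k this way. Start at k = 2, θ = 116: P(X<202) ≈ 0.519.
Too low — raise k to concentrate. Iterating converges to k ≈ 10.1.
Then θ = 116/(10.1−1) ≈ 12.8.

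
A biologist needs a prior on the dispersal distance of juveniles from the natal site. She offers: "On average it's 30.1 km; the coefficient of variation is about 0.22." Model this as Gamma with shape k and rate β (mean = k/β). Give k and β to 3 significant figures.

k ≈ 20.7, β ≈ 0.686

For Gamma(k, rate β): mean = k/β, variance = k/β², so CV = 1/√k.
CV = 0.22, hence k = 1/CV² = 20.7.
Then β = k/mean = 20.7/30.1 = 0.686.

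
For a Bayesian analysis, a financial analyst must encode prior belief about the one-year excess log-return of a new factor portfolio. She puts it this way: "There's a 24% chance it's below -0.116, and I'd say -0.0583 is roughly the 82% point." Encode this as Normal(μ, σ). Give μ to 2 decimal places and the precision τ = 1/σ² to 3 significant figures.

The p-quantile of Normal(μ,σ) is μ + z_p·σ, with z_{0.24} = -0.7063 and z_{0.82} = 0.9154.
Eliminate σ: μ = (z₂·x₁ − z₁·x₂)/(z₂ − z₁) = (0.9154·-0.116 − (-0.7063)·-0.0583)/1.622 = -0.09.
Then σ = (x₂ − x₁)/(z₂ − z₁) = (-0.0583 − -0.116)/1.622 = 0.04.
Precision τ = 1/σ² = 1/0.03558² = 790.

μ = -0.09, τ = 790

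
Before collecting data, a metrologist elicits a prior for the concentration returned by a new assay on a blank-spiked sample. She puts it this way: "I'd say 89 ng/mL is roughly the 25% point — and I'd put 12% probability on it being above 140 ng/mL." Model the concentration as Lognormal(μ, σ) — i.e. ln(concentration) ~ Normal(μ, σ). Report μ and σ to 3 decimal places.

If T ~ Lognormal(μ,σ) then ln T ~ Normal(μ,σ), so the p-quantile of ln T is μ + z_p·σ.
ln(89) = 4.489 and ln(140) = 4.942; z_{0.25} = -0.6745, z_{0.88} = 1.175.
σ = (4.942 − 4.489)/(1.175 − (-0.6745)) = 0.245.
μ = 4.489 − (-0.6745)·0.245 = 4.654.

μ ≈ 4.654, σ ≈ 0.245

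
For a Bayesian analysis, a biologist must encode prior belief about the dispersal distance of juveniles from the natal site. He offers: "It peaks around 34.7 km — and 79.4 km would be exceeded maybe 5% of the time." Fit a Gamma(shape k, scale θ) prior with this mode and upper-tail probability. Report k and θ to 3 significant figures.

Gamma(k,θ) with k>1 has mode (k−1)θ, so θ = 34.7/(k−1).
Need P(X < 79.4) = 0.95 with θ tied to k this way. Start at k = 2, θ = 34.7: P(X<79.4) ≈ 0.666.
Too low — raise k to concentrate. Iterating converges to k ≈ 5.
Then θ = 34.7/(5−1) ≈ 8.67.

k ≈ 5, θ ≈ 8.67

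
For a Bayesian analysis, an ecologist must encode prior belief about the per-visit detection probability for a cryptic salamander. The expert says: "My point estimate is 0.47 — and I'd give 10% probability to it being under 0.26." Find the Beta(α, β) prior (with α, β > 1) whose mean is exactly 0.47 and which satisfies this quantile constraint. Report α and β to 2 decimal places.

With mean 0.47 fixed, write α = 0.47s, β = 0.53s where s = α+β.
Need P(θ < 0.26) = 0.1 under Beta(0.47s, 0.53s). Normal approximation: (q−m)/√(m(1−m)/s) ≈ z_{0.1} = -1.28, so s ≈ 0.47·0.53·(-1.28)²/(0.26−0.47)² = 9.3.
At s = 9.3: P(θ<0.26) ≈ 0.093. Adjusting to match 0.1 gives s ≈ 8.75.
So α = 0.47·8.75 ≈ 4.11, β = 0.53·8.75 ≈ 4.64.

α ≈ 4.11, β ≈ 4.64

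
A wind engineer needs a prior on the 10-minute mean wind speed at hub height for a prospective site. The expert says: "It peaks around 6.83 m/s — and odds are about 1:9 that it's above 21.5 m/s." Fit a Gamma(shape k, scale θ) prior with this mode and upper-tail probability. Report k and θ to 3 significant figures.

Gamma(k,θ) with k>1 has mode (k−1)θ, so θ = 6.83/(k−1).
Need P(X < 21.5) = 0.9 with θ tied to k this way. Start at k = 2, θ = 6.83: P(X<21.5) ≈ 0.822.
Too low — raise k to concentrate. Iterating converges to k ≈ 2.44.
Then θ = 6.83/(2.44−1) ≈ 4.74.

k ≈ 2.44, θ ≈ 4.74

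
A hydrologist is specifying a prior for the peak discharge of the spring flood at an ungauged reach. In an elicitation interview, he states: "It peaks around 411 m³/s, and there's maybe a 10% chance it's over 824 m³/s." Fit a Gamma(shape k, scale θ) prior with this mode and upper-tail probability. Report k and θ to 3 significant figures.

Gamma(k,θ) with k>1 has mode (k−1)θ, so θ = 411/(k−1).
Need P(X < 824) = 0.9 with θ tied to k this way. Start at k = 2, θ = 411: P(X<824) ≈ 0.595.
Too low — raise k to concentrate. Iterating converges to k ≈ 4.96.
Then θ = 411/(4.96−1) ≈ 104.

k ≈ 4.96, θ ≈ 104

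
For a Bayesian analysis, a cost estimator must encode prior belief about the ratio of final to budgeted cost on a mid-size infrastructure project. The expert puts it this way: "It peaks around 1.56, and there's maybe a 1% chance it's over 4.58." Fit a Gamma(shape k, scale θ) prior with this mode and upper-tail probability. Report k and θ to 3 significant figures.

k ≈ 4.9, θ ≈ 0.4

Gamma(k,θ) with k>1 has mode (k−1)θ, so θ = 1.56/(k−1).
Need P(X < 4.58) = 0.99 with θ tied to k this way. Start at k = 2, θ = 1.56: P(X<4.58) ≈ 0.791.
Too low — raise k to concentrate. Iterating converges to k ≈ 4.9.
Then θ = 1.56/(4.9−1) ≈ 0.4.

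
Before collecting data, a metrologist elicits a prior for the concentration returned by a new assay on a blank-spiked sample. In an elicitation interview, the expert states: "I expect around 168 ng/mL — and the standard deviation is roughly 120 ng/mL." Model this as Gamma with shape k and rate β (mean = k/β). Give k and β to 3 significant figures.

For Gamma(k, rate β): mean = k/β, variance = k/β², so CV = 1/√k.
CV = SD/mean = 120/168 = 0.7143, hence k = 1/CV² = 1.96.
Then β = k/mean = 1.96/168 = 0.0117.

k ≈ 1.96, β ≈ 0.0117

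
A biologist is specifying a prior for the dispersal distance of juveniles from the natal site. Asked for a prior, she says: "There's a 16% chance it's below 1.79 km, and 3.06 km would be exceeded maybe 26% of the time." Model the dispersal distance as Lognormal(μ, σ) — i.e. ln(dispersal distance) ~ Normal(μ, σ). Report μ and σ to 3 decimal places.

μ ≈ 0.908, σ ≈ 0.327

If T ~ Lognormal(μ,σ) then ln T ~ Normal(μ,σ), so the p-quantile of ln T is μ + z_p·σ.
ln(1.79) = 0.5822 and ln(3.06) = 1.118; z_{0.16} = -0.9945, z_{0.74} = 0.6433.
σ = (1.118 − 0.5822)/(0.6433 − (-0.9945)) = 0.327.
μ = 0.5822 − (-0.9945)·0.327 = 0.908.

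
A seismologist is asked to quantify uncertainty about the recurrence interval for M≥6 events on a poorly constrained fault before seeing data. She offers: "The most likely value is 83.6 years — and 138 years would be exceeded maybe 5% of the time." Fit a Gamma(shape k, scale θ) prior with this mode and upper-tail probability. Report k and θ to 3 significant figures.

k ≈ 12.1, θ ≈ 7.52

Gamma(k,θ) with k>1 has mode (k−1)θ, so θ = 83.6/(k−1).
Need P(X < 138) = 0.95 with θ tied to k this way. Start at k = 2, θ = 83.6: P(X<138) ≈ 0.491.
Too low — raise k to concentrate. Iterating converges to k ≈ 12.1.
Then θ = 83.6/(12.1−1) ≈ 7.52.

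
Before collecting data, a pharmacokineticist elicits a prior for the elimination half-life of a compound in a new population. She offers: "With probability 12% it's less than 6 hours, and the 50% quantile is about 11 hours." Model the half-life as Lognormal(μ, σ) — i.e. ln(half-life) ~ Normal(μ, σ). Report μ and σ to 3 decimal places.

μ ≈ 2.398, σ ≈ 0.516

If T ~ Lognormal(μ,σ) then ln T ~ Normal(μ,σ), so the p-quantile of ln T is μ + z_p·σ.
ln(6) = 1.792 and ln(11) = 2.398; z_{0.12} = -1.175, z_{0.5} = 0.
σ = (2.398 − 1.792)/(0 − (-1.175)) = 0.516.
μ = 1.792 − (-1.175)·0.516 = 2.398.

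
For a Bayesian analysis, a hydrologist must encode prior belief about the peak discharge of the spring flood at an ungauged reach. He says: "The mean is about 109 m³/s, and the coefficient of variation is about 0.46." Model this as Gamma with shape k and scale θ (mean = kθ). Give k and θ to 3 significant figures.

k ≈ 4.73, θ ≈ 23.1

For Gamma(k, scale θ): mean = kθ, variance = kθ², so CV = 1/√k.
CV = 0.46, hence k = 1/CV² = 4.73.
Then θ = mean/k = 109/4.73 = 23.1.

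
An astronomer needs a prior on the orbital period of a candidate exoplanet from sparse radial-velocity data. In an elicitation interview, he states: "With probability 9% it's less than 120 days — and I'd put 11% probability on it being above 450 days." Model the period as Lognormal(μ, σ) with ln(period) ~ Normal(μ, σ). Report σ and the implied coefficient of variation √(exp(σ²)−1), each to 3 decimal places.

If T ~ Lognormal(μ,σ) then ln T ~ Normal(μ,σ), so the p-quantile of ln T is μ + z_p·σ.
ln(120) = 4.787 and ln(450) = 6.109; z_{0.09} = -1.341, z_{0.89} = 1.227.
σ = (6.109 − 4.787)/(1.227 − (-1.341)) = 0.515.
μ = 4.787 − (-1.341)·0.515 = 5.478.
CV = √(exp(σ²)−1) = √(exp(0.2651)−1) = 0.551.

σ ≈ 0.515, CV ≈ 0.551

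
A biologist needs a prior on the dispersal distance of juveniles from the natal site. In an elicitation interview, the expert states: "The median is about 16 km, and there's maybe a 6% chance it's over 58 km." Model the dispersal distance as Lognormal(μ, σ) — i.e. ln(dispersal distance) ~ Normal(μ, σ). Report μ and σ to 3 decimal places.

μ ≈ 2.773, σ ≈ 0.828

If T ~ Lognormal(μ,σ) then ln T ~ Normal(μ,σ), so the p-quantile of ln T is μ + z_p·σ.
ln(16) = 2.773 and ln(58) = 4.06; z_{0.5} = 0, z_{0.94} = 1.555.
σ = (4.06 − 2.773)/(1.555 − (0)) = 0.828.
μ = 2.773 − (0)·0.828 = 2.773.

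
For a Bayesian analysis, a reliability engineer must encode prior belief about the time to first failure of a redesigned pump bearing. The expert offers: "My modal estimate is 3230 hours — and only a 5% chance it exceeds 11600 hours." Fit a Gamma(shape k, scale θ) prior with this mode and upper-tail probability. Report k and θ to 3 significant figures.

Gamma(k,θ) with k>1 has mode (k−1)θ, so θ = 3230/(k−1).
Need P(X < 11600) = 0.95 with θ tied to k this way. Start at k = 2, θ = 3230: P(X<11600) ≈ 0.873.
Too low — raise k to concentrate. Iterating converges to k ≈ 2.57.
Then θ = 3230/(2.57−1) ≈ 2050.

k ≈ 2.57, θ ≈ 2050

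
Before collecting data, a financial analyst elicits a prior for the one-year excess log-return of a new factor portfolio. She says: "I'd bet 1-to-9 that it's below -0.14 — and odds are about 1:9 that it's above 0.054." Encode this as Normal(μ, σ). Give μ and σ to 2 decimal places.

μ = -0.04, σ = 0.08

The p-quantile of Normal(μ,σ) is μ + z_p·σ, with z_{0.1} = -1.282 and z_{0.9} = 1.282.
Eliminate σ: μ = (z₂·x₁ − z₁·x₂)/(z₂ − z₁) = (1.282·-0.14 − (-1.282)·0.054)/2.563 = -0.04.
Then σ = (x₂ − x₁)/(z₂ − z₁) = (0.054 − -0.14)/2.563 = 0.08.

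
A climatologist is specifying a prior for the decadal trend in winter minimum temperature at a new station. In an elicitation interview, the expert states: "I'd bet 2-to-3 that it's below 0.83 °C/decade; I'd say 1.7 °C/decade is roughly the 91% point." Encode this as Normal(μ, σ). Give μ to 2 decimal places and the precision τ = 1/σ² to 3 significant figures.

μ = 0.97, τ = 3.36

The p-quantile of Normal(μ,σ) is μ + z_p·σ, with z_{0.4} = -0.2533 and z_{0.91} = 1.341.
Eliminate σ: μ = (z₂·x₁ − z₁·x₂)/(z₂ − z₁) = (1.341·0.83 − (-0.2533)·1.7)/1.594 = 0.97.
Then σ = (x₂ − x₁)/(z₂ − z₁) = (1.7 − 0.83)/1.594 = 0.55.
Precision τ = 1/σ² = 1/0.5458² = 3.36.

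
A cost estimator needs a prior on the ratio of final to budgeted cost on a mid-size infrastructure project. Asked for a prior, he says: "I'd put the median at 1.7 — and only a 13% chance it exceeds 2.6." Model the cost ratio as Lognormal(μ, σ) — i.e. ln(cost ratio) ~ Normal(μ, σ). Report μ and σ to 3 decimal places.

μ ≈ 0.531, σ ≈ 0.377

If T ~ Lognormal(μ,σ) then ln T ~ Normal(μ,σ), so the p-quantile of ln T is μ + z_p·σ.
ln(1.7) = 0.5306 and ln(2.6) = 0.9555; z_{0.5} = 0, z_{0.87} = 1.126.
σ = (0.9555 − 0.5306)/(1.126 − (0)) = 0.377.
μ = 0.5306 − (0)·0.377 = 0.531.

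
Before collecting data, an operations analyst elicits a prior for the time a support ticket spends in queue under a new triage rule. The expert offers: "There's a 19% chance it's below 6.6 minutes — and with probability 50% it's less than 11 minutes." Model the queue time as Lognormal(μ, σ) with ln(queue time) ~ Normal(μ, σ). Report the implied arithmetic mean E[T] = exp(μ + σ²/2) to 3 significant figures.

If T ~ Lognormal(μ,σ) then ln T ~ Normal(μ,σ), so the p-quantile of ln T is μ + z_p·σ.
ln(6.6) = 1.887 and ln(11) = 2.398; z_{0.19} = -0.8779, z_{0.5} = 0.
σ = (2.398 − 1.887)/(0 − (-0.8779)) = 0.582.
μ = 1.887 − (-0.8779)·0.582 = 2.398.
E[T] = exp(μ + σ²/2) = exp(2.398 + 0.1693) = 13 minutes.

E[T] ≈ 13 minutes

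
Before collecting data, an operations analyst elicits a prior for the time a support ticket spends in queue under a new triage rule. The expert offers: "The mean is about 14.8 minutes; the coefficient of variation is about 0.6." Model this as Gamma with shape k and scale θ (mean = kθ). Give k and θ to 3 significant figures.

k ≈ 2.78, θ ≈ 5.33

For Gamma(k, scale θ): mean = kθ, variance = kθ², so CV = 1/√k.
CV = 0.6, hence k = 1/CV² = 2.78.
Then θ = mean/k = 14.8/2.78 = 5.33.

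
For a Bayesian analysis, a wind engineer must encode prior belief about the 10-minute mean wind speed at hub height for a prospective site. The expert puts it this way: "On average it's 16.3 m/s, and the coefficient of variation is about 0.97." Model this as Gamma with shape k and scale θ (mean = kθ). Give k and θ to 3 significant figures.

k ≈ 1.06, θ ≈ 15.3

For Gamma(k, scale θ): mean = kθ, variance = kθ², so CV = 1/√k.
CV = 0.97, hence k = 1/CV² = 1.06.
Then θ = mean/k = 16.3/1.06 = 15.3.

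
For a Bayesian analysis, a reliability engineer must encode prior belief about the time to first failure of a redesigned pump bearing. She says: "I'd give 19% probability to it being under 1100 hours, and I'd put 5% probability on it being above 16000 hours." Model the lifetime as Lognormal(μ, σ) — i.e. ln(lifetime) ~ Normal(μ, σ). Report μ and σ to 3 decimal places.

μ ≈ 7.935, σ ≈ 1.061

If T ~ Lognormal(μ,σ) then ln T ~ Normal(μ,σ), so the p-quantile of ln T is μ + z_p·σ.
ln(1100) = 7.003 and ln(16000) = 9.68; z_{0.19} = -0.8779, z_{0.95} = 1.645.
σ = (9.68 − 7.003)/(1.645 − (-0.8779)) = 1.061.
μ = 7.003 − (-0.8779)·1.061 = 7.935.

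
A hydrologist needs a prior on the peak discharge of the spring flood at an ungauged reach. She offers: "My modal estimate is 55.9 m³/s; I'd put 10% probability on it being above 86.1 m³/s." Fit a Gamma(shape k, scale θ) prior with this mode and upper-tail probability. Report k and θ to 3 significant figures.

Gamma(k,θ) with k>1 has mode (k−1)θ, so θ = 55.9/(k−1).
Need P(X < 86.1) = 0.9 with θ tied to k this way. Start at k = 2, θ = 55.9: P(X<86.1) ≈ 0.456.
Too low — raise k to concentrate. Iterating converges to k ≈ 11.
Then θ = 55.9/(11−1) ≈ 5.58.

k ≈ 11, θ ≈ 5.58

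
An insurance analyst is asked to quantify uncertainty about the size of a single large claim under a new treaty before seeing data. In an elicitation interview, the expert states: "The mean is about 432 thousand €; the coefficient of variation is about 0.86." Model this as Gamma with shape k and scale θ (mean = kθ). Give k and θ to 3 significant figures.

For Gamma(k, scale θ): mean = kθ, variance = kθ², so CV = 1/√k.
CV = 0.86, hence k = 1/CV² = 1.35.
Then θ = mean/k = 432/1.35 = 320.

k ≈ 1.35, θ ≈ 320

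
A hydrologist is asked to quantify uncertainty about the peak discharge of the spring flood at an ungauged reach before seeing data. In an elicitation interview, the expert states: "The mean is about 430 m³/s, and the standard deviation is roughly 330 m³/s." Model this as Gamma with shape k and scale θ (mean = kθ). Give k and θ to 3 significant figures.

For Gamma(k, scale θ): mean = kθ, variance = kθ², so CV = 1/√k.
CV = SD/mean = 330/430 = 0.7674, hence k = 1/CV² = 1.7.
Then θ = mean/k = 430/1.7 = 253.

k ≈ 1.7, θ ≈ 253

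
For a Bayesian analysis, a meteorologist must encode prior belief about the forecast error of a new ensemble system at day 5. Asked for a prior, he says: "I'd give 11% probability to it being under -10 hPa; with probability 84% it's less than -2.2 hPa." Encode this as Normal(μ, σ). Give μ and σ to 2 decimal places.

For Normal(μ,σ), the p-quantile is μ + z_p·σ. Here z_{0.11} = -1.227, z_{0.84} = 0.9945.
So -10 = μ − 1.227σ and -2.2 = μ + 0.9945σ.
Subtracting: σ = (-2.2 − -10)/(0.9945 − (-1.227)) = 3.51.
Then μ = -10 − (-1.227)·3.51 = -5.69.

μ = -5.69, σ = 3.51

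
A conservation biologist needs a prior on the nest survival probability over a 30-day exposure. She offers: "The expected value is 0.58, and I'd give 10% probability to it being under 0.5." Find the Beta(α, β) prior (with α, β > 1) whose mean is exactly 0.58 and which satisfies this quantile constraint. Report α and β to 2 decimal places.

With mean 0.58 fixed, write α = 0.58s, β = 0.42s where s = α+β.
Need P(θ < 0.5) = 0.1 under Beta(0.58s, 0.42s). Normal approximation: (q−m)/√(m(1−m)/s) ≈ z_{0.1} = -1.28, so s ≈ 0.58·0.42·(-1.28)²/(0.5−0.58)² = 62.5.
At s = 62.5: P(θ<0.5) ≈ 0.101. Adjusting to match 0.1 gives s ≈ 63.03.
So α = 0.58·63.03 ≈ 36.56, β = 0.42·63.03 ≈ 26.47.

α ≈ 36.56, β ≈ 26.47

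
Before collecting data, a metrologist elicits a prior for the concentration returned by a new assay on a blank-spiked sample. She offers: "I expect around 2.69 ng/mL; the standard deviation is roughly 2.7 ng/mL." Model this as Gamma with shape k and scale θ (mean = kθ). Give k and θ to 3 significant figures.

k ≈ 0.993, θ ≈ 2.71

For Gamma(k, scale θ): mean = kθ, variance = kθ², so CV = 1/√k.
CV = SD/mean = 2.7/2.69 = 1.004, hence k = 1/CV² = 0.993.
Then θ = mean/k = 2.69/0.993 = 2.71.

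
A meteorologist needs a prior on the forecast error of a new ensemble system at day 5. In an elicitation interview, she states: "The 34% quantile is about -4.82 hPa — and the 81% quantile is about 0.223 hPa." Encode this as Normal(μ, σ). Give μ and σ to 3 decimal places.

μ = -3.208, σ = 3.908

The p-quantile of Normal(μ,σ) is μ + z_p·σ, with z_{0.34} = -0.4125 and z_{0.81} = 0.8779.
Eliminate σ: μ = (z₂·x₁ − z₁·x₂)/(z₂ − z₁) = (0.8779·-4.82 − (-0.4125)·0.223)/1.29 = -3.208.
Then σ = (x₂ − x₁)/(z₂ − z₁) = (0.223 − -4.82)/1.29 = 3.908.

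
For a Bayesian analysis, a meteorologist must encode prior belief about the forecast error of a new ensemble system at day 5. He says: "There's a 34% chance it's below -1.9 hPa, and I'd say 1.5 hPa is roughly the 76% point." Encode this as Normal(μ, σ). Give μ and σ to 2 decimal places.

μ = -0.65, σ = 3.04

The p-quantile of Normal(μ,σ) is μ + z_p·σ, with z_{0.34} = -0.4125 and z_{0.76} = 0.7063.
Eliminate σ: μ = (z₂·x₁ − z₁·x₂)/(z₂ − z₁) = (0.7063·-1.9 − (-0.4125)·1.5)/1.119 = -0.65.
Then σ = (x₂ − x₁)/(z₂ − z₁) = (1.5 − -1.9)/1.119 = 3.04.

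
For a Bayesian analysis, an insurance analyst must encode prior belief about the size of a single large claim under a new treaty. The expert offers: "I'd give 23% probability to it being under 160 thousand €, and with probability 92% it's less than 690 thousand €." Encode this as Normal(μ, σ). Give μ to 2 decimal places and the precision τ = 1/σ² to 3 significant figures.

The p-quantile of Normal(μ,σ) is μ + z_p·σ, with z_{0.23} = -0.7388 and z_{0.92} = 1.405.
Eliminate σ: μ = (z₂·x₁ − z₁·x₂)/(z₂ − z₁) = (1.405·160 − (-0.7388)·690)/2.144 = 342.65.
Then σ = (x₂ − x₁)/(z₂ − z₁) = (690 − 160)/2.144 = 247.21.
Precision τ = 1/σ² = 1/247.2² = 1.64e-05.

μ = 342.65, τ = 1.64e-05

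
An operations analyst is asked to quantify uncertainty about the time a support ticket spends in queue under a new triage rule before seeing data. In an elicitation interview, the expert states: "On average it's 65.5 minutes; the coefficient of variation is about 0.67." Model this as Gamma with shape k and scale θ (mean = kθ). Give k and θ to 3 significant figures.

For Gamma(k, scale θ): mean = kθ, variance = kθ², so CV = 1/√k.
CV = 0.67, hence k = 1/CV² = 2.23.
Then θ = mean/k = 65.5/2.23 = 29.4.

k ≈ 2.23, θ ≈ 29.4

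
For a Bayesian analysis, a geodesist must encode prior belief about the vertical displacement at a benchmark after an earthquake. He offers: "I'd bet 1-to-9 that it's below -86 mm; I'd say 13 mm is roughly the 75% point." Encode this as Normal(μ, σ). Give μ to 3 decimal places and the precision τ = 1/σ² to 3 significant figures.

μ = -21.138, τ = 0.00039

For Normal(μ,σ), the p-quantile is μ + z_p·σ. Here z_{0.1} = -1.282, z_{0.75} = 0.6745.
So -86 = μ − 1.282σ and 13 = μ + 0.6745σ.
Subtracting: σ = (13 − -86)/(0.6745 − (-1.282)) = 50.612.
Then μ = -86 − (-1.282)·50.612 = -21.138.
Precision τ = 1/σ² = 1/50.61² = 0.00039.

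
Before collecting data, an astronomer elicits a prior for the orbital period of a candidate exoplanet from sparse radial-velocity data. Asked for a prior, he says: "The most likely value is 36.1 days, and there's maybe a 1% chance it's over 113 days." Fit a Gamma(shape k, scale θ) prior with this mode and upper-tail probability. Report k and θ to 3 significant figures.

k ≈ 4.42, θ ≈ 10.5

Gamma(k,θ) with k>1 has mode (k−1)θ, so θ = 36.1/(k−1).
Need P(X < 113) = 0.99 with θ tied to k this way. Start at k = 2, θ = 36.1: P(X<113) ≈ 0.819.
Too low — raise k to concentrate. Iterating converges to k ≈ 4.42.
Then θ = 36.1/(4.42−1) ≈ 10.5.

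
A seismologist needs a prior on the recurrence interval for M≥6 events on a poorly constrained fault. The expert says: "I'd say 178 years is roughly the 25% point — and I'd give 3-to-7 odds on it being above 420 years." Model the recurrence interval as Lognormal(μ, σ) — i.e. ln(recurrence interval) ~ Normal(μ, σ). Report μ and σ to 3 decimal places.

μ ≈ 5.665, σ ≈ 0.716

If T ~ Lognormal(μ,σ) then ln T ~ Normal(μ,σ), so the p-quantile of ln T is μ + z_p·σ.
ln(178) = 5.182 and ln(420) = 6.04; z_{0.25} = -0.6745, z_{0.7} = 0.5244.
σ = (6.04 − 5.182)/(0.5244 − (-0.6745)) = 0.716.
μ = 5.182 − (-0.6745)·0.716 = 5.665.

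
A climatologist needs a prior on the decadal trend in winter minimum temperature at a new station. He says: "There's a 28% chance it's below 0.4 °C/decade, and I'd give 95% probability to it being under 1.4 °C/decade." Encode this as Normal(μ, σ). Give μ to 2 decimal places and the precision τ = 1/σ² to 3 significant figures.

μ = 0.66, τ = 4.96

The p-quantile of Normal(μ,σ) is μ + z_p·σ, with z_{0.28} = -0.5828 and z_{0.95} = 1.645.
Eliminate σ: μ = (z₂·x₁ − z₁·x₂)/(z₂ − z₁) = (1.645·0.4 − (-0.5828)·1.4)/2.228 = 0.66.
Then σ = (x₂ − x₁)/(z₂ − z₁) = (1.4 − 0.4)/2.228 = 0.45.
Precision τ = 1/σ² = 1/0.4489² = 4.96.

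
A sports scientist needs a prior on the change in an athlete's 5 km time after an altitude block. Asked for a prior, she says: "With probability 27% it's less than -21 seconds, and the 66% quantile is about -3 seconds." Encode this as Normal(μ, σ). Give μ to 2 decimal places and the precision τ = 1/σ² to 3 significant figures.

The p-quantile of Normal(μ,σ) is μ + z_p·σ, with z_{0.27} = -0.6128 and z_{0.66} = 0.4125.
Eliminate σ: μ = (z₂·x₁ − z₁·x₂)/(z₂ − z₁) = (0.4125·-21 − (-0.6128)·-3)/1.025 = -10.24.
Then σ = (x₂ − x₁)/(z₂ − z₁) = (-3 − -21)/1.025 = 17.56.
Precision τ = 1/σ² = 1/17.56² = 0.00324.

μ = -10.24, τ = 0.00324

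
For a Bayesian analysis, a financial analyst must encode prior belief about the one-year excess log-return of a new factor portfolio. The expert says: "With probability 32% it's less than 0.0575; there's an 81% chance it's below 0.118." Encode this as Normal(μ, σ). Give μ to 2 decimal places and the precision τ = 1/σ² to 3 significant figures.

The p-quantile of Normal(μ,σ) is μ + z_p·σ, with z_{0.32} = -0.4677 and z_{0.81} = 0.8779.
Eliminate σ: μ = (z₂·x₁ − z₁·x₂)/(z₂ − z₁) = (0.8779·0.0575 − (-0.4677)·0.118)/1.346 = 0.08.
Then σ = (x₂ − x₁)/(z₂ − z₁) = (0.118 − 0.0575)/1.346 = 0.04.
Precision τ = 1/σ² = 1/0.04496² = 495.

μ = 0.08, τ = 495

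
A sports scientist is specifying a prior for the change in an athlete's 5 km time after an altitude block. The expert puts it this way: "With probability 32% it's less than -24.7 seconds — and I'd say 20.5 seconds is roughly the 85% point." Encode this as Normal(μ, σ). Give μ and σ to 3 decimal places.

μ = -10.645, σ = 30.051

The p-quantile of Normal(μ,σ) is μ + z_p·σ, with z_{0.32} = -0.4677 and z_{0.85} = 1.036.
Eliminate σ: μ = (z₂·x₁ − z₁·x₂)/(z₂ − z₁) = (1.036·-24.7 − (-0.4677)·20.5)/1.504 = -10.645.
Then σ = (x₂ − x₁)/(z₂ − z₁) = (20.5 − -24.7)/1.504 = 30.051.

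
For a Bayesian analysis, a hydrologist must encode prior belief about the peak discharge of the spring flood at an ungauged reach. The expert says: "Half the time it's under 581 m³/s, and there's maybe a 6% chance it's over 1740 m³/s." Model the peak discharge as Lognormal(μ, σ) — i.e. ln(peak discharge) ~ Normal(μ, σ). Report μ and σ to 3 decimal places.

μ ≈ 6.365, σ ≈ 0.705

If T ~ Lognormal(μ,σ) then ln T ~ Normal(μ,σ), so the p-quantile of ln T is μ + z_p·σ.
ln(581) = 6.365 and ln(1740) = 7.462; z_{0.5} = 0, z_{0.94} = 1.555.
σ = (7.462 − 6.365)/(1.555 − (0)) = 0.705.
μ = 6.365 − (0)·0.705 = 6.365.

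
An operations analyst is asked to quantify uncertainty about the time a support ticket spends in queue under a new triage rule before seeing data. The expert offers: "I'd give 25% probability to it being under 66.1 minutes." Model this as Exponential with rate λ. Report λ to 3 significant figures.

λ ≈ 0.00435

P(T < 66.1) = 1 − e^(−λ·66.1) = 0.25, so λ = −ln(1−0.25)/66.1 = −ln(0.75)/66.1 = 0.00435.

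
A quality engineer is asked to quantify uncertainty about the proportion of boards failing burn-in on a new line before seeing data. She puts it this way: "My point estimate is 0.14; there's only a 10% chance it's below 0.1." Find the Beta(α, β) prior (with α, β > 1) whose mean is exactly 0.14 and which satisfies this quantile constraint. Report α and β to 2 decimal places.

α ≈ 15.95, β ≈ 97.97

With mean 0.14 fixed, write α = 0.14s, β = 0.86s where s = α+β.
Need P(θ < 0.1) = 0.1 under Beta(0.14s, 0.86s). Normal approximation: (q−m)/√(m(1−m)/s) ≈ z_{0.1} = -1.28, so s ≈ 0.14·0.86·(-1.28)²/(0.1−0.14)² = 123.6.
At s = 123.6: P(θ<0.1) ≈ 0.090. Adjusting to match 0.1 gives s ≈ 113.92.
So α = 0.14·113.92 ≈ 15.95, β = 0.86·113.92 ≈ 97.97.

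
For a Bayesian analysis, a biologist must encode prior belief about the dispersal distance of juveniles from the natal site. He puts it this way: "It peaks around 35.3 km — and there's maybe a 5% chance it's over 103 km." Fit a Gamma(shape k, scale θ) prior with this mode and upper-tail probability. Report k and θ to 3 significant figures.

Gamma(k,θ) with k>1 has mode (k−1)θ, so θ = 35.3/(k−1).
Need P(X < 103) = 0.95 with θ tied to k this way. Start at k = 2, θ = 35.3: P(X<103) ≈ 0.788.
Too low — raise k to concentrate. Iterating converges to k ≈ 3.32.
Then θ = 35.3/(3.32−1) ≈ 15.2.

k ≈ 3.32, θ ≈ 15.2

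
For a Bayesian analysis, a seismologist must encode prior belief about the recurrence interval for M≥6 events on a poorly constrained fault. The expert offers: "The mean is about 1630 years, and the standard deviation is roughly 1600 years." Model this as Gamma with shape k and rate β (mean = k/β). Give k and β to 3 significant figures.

For Gamma(k, rate β): mean = k/β, variance = k/β², so CV = 1/√k.
CV = SD/mean = 1600/1630 = 0.9816, hence k = 1/CV² = 1.04.
Then β = k/mean = 1.04/1630 = 0.000637.

k ≈ 1.04, β ≈ 0.000637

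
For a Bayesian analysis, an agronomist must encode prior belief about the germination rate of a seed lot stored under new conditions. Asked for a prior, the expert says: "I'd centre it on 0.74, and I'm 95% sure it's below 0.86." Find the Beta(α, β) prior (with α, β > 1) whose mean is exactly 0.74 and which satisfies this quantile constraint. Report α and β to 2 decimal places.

With mean 0.74 fixed, write α = 0.74s, β = 0.26s where s = α+β.
Need P(θ < 0.86) = 0.95 under Beta(0.74s, 0.26s). Normal approximation: (q−m)/√(m(1−m)/s) ≈ z_{0.95} = 1.64, so s ≈ 0.74·0.26·(1.64)²/(0.86−0.74)² = 36.1.
At s = 36.1: P(θ<0.86) ≈ 0.966. Adjusting to match 0.95 gives s ≈ 30.00.
So α = 0.74·30.00 ≈ 22.20, β = 0.26·30.00 ≈ 7.80.

α ≈ 22.20, β ≈ 7.80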